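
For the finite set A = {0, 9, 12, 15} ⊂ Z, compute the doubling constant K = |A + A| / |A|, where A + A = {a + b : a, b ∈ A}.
K = |A + A| / |A| = 9/4

Enumerate A + A = {a + b : a, b ∈ A}. With |A| = 4, there are |A|^2 = 16 ordered sum pairs; collecting distinct values, A + A = {0, 9, 12, 15, 18, 21, 24, 27, 30}, so |A + A| = 9. Thus K = 9/4. For comparison, the minimum possible |A + A| over all 4-element sets is 2·4 − 1 = 7 (so min K = 7/4), attained only by arithmetic progressions.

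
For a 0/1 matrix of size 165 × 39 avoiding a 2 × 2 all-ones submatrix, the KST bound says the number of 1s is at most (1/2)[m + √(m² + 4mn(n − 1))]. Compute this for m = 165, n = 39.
z(165, 39; 2, 2) ≤ (1/2)[165 + √(165² + 4·165·39·38)] = (1/2)[165 + √1005345] = 583.8345

Kővári–Sós–Turán: let r_1, ..., r_165 be the row sums and z = Σ r_i the total number of 1s. Each pair of columns can share at most one row with both entries 1 (else a 2×2 all-ones block appears), so Σ_i C(r_i, 2) ≤ C(39, 2) = 741. By convexity Σ_i C(r_i, 2) ≥ 165·C(z/165, 2) = z(z − 165)/(2·165), giving z² − 165z − 165·39·38 ≤ 0 and hence z ≤ (1/2)[165 + √(27225 + 4·244530)] = (1/2)[165 + √1005345] ≈ (1/2)(165 + 1002.6689) = 583.8345.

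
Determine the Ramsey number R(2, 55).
R(2, 55) = 55

R(2, k) = k for all k ≥ 2: in a 2-colouring of K_k, either some edge is red (a red K_2) or all edges are blue (a blue K_k). And K_{54} coloured all-blue has no blue K_55, so R(2, 55) > 54. Hence R(2, 55) = 55.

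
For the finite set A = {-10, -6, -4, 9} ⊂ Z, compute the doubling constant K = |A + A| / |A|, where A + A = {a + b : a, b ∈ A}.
K = |A + A| / |A| = 10/4 = 5/2

Enumerate A + A = {a + b : a, b ∈ A}. With |A| = 4, there are |A|^2 = 16 ordered sum pairs; collecting distinct values, A + A = {-20, -16, -14, -12, -10, -8, -1, 3, 5, 18}, so |A + A| = 10. Thus K = 10/4 = 5/2. For comparison, the minimum possible |A + A| over all 4-element sets is 2·4 − 1 = 7 (so min K = 7/4), attained only by arithmetic progressions.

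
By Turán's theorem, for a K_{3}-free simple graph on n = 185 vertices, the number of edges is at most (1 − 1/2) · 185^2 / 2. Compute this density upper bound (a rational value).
Turán density bound = (1/2) · 185^2/2 = 34225/4 ≈ 8556.25

Turán's theorem: ex(n, K_{r+1}) is achieved by the complete r-partite Turán graph T(n, r) with parts as balanced as possible, and is at most (1 − 1/r) · n^2/2. For r = 2, n = 185: the density bound is (1/2) · 34225/2 = 34225/4 ≈ 8556.25. The integer-valued extremum is e(T(185, 2)) = 8556, which is strictly less than the density bound 34225/4 since 2 ∤ 185 (the parts of T(185, 2) cannot all be equal).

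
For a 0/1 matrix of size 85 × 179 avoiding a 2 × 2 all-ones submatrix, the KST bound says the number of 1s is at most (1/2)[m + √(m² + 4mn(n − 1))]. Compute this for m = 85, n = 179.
z(85, 179; 2, 2) ≤ (1/2)[85 + √(85² + 4·85·179·178)] = (1/2)[85 + √10840305] = 1688.7309

Kővári–Sós–Turán: let r_1, ..., r_85 be the row sums and z = Σ r_i the total number of 1s. Each pair of columns can share at most one row with both entries 1 (else a 2×2 all-ones block appears), so Σ_i C(r_i, 2) ≤ C(179, 2) = 15931. By convexity Σ_i C(r_i, 2) ≥ 85·C(z/85, 2) = z(z − 85)/(2·85), giving z² − 85z − 85·179·178 ≤ 0 and hence z ≤ (1/2)[85 + √(7225 + 4·2708270)] = (1/2)[85 + √10840305] ≈ (1/2)(85 + 3292.4618) = 1688.7309.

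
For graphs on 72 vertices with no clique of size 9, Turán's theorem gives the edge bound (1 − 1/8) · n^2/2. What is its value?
Turán density bound = (7/8) · 72^2/2 = 2268

Turán's theorem: ex(n, K_{r+1}) is achieved by the complete r-partite Turán graph T(n, r) with parts as balanced as possible, and is at most (1 − 1/r) · n^2/2. For r = 8, n = 72: the density bound is (7/8) · 5184/2 = 2268. Since 8 ∣ 72, the Turán graph T(72, 8) has parts of equal size 9, and its edge count e(T(72, 8)) = 2268 attains the density bound exactly.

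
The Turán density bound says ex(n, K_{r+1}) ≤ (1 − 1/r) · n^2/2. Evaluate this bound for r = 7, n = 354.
Turán density bound = (6/7) · 354^2/2 = 375948/7 ≈ 53706.8571

Turán's theorem: ex(n, K_{r+1}) is achieved by the complete r-partite Turán graph T(n, r) with parts as balanced as possible, and is at most (1 − 1/r) · n^2/2. For r = 7, n = 354: the density bound is (6/7) · 125316/2 = 375948/7 ≈ 53706.8571. The integer-valued extremum is e(T(354, 7)) = 53706, which is strictly less than the density bound 375948/7 since 7 ∤ 354 (the parts of T(354, 7) cannot all be equal).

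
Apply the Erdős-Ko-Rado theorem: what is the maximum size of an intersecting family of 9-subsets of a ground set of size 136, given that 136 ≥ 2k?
max |F| = C(135, 8) = 2214919483920

Erdős-Ko-Rado (1961): when n ≥ 2k, max |F| = C(n−1, k−1). The bound is attained by the star {A : i ∈ A} for any fixed i ∈ [n]. Here C(136−1, 9−1) = C(135, 8) = 2214919483920.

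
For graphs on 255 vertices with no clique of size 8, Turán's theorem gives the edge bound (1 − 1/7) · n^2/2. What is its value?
Turán density bound = (6/7) · 255^2/2 = 195075/7 ≈ 27867.8571

Turán's theorem: ex(n, K_{r+1}) is achieved by the complete r-partite Turán graph T(n, r) with parts as balanced as possible, and is at most (1 − 1/r) · n^2/2. For r = 7, n = 255: the density bound is (6/7) · 65025/2 = 195075/7 ≈ 27867.8571. The integer-valued extremum is e(T(255, 7)) = 27867, which is strictly less than the density bound 195075/7 since 7 ∤ 255 (the parts of T(255, 7) cannot all be equal).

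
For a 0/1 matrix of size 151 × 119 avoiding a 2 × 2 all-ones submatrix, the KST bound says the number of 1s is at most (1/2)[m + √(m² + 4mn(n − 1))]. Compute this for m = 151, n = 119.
z(151, 119; 2, 2) ≤ (1/2)[151 + √(151² + 4·151·119·118)] = (1/2)[151 + √8504169] = 1533.5954

Kővári–Sós–Turán: let r_1, ..., r_151 be the row sums and z = Σ r_i the total number of 1s. Each pair of columns can share at most one row with both entries 1 (else a 2×2 all-ones block appears), so Σ_i C(r_i, 2) ≤ C(119, 2) = 7021. By convexity Σ_i C(r_i, 2) ≥ 151·C(z/151, 2) = z(z − 151)/(2·151), giving z² − 151z − 151·119·118 ≤ 0 and hence z ≤ (1/2)[151 + √(22801 + 4·2120342)] = (1/2)[151 + √8504169] ≈ (1/2)(151 + 2916.1908) = 1533.5954.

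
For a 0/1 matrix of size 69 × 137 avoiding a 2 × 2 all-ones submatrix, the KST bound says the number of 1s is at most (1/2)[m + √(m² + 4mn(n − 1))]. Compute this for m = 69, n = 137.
z(69, 137; 2, 2) ≤ (1/2)[69 + √(69² + 4·69·137·136)] = (1/2)[69 + √5147193] = 1168.8713

Kővári–Sós–Turán: let r_1, ..., r_69 be the row sums and z = Σ r_i the total number of 1s. Each pair of columns can share at most one row with both entries 1 (else a 2×2 all-ones block appears), so Σ_i C(r_i, 2) ≤ C(137, 2) = 9316. By convexity Σ_i C(r_i, 2) ≥ 69·C(z/69, 2) = z(z − 69)/(2·69), giving z² − 69z − 69·137·136 ≤ 0 and hence z ≤ (1/2)[69 + √(4761 + 4·1285608)] = (1/2)[69 + √5147193] ≈ (1/2)(69 + 2268.7426) = 1168.8713.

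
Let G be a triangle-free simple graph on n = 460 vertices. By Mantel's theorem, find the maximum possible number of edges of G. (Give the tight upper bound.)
ex(460, K_3) = ⌊460^2/4⌋ = 52900

Mantel (1907): a triangle-free graph on n vertices has at most ⌊n^2/4⌋ edges, with equality for the complete bipartite graph K_{⌊n/2⌋, ⌈n/2⌉}. For n = 460: ⌊460^2/4⌋ = ⌊211600/4⌋ = 52900. The extremal graph is K_{230, 230}, which has 230·230 = 52900 edges.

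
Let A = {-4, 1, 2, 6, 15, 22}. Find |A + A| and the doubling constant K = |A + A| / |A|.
K = |A + A| / |A| = 20/6 = 10/3

Enumerate A + A = {a + b : a, b ∈ A}. With |A| = 6, there are |A|^2 = 36 ordered sum pairs; collecting distinct values, A + A = {-8, -3, -2, 2, 3, 4, 7, 8, 11, 12, 16, 17, 18, 21, 23, 24, 28, 30, 37, 44}, so |A + A| = 20. Thus K = 20/6 = 10/3. For comparison, the minimum possible |A + A| over all 6-element sets is 2·6 − 1 = 11 (so min K = 11/6), attained only by arithmetic progressions.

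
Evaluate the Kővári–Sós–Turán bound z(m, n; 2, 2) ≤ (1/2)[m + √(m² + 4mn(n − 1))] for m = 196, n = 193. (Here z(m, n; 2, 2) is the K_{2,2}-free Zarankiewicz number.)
z(196, 193; 2, 2) ≤ (1/2)[196 + √(196² + 4·196·193·192)] = (1/2)[196 + √29090320] = 2794.7721

Kővári–Sós–Turán: let r_1, ..., r_196 be the row sums and z = Σ r_i the total number of 1s. Each pair of columns can share at most one row with both entries 1 (else a 2×2 all-ones block appears), so Σ_i C(r_i, 2) ≤ C(193, 2) = 18528. By convexity Σ_i C(r_i, 2) ≥ 196·C(z/196, 2) = z(z − 196)/(2·196), giving z² − 196z − 196·193·192 ≤ 0 and hence z ≤ (1/2)[196 + √(38416 + 4·7262976)] = (1/2)[196 + √29090320] ≈ (1/2)(196 + 5393.5443) = 2794.7721.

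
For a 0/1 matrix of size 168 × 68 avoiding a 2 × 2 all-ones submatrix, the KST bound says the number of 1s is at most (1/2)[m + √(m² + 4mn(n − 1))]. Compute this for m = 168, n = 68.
z(168, 68; 2, 2) ≤ (1/2)[168 + √(168² + 4·168·68·67)] = (1/2)[168 + √3089856] = 962.8993

Kővári–Sós–Turán: let r_1, ..., r_168 be the row sums and z = Σ r_i the total number of 1s. Each pair of columns can share at most one row with both entries 1 (else a 2×2 all-ones block appears), so Σ_i C(r_i, 2) ≤ C(68, 2) = 2278. By convexity Σ_i C(r_i, 2) ≥ 168·C(z/168, 2) = z(z − 168)/(2·168), giving z² − 168z − 168·68·67 ≤ 0 and hence z ≤ (1/2)[168 + √(28224 + 4·765408)] = (1/2)[168 + √3089856] ≈ (1/2)(168 + 1757.7986) = 962.8993.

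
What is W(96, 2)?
W(96, 2) = 96 + 1 = 97

A 2-term AP is any pair of integers, so a monochromatic 2-AP exists iff some colour is used at least twice. With 96 colours, the colouring i ↦ i on {1, ..., 96} uses each colour once, avoiding any monochromatic pair, so W(96, 2) > 96. For {1, ..., 97}, pigeonhole forces two integers of the same colour, which form a monochromatic 2-AP. Hence W(96, 2) = 97.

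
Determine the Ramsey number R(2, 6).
R(2, 6) = 6

R(2, k) = k for all k ≥ 2: in a 2-colouring of K_k, either some edge is red (a red K_2) or all edges are blue (a blue K_k). And K_{5} coloured all-blue has no blue K_6, so R(2, 6) > 5. Hence R(2, 6) = 6.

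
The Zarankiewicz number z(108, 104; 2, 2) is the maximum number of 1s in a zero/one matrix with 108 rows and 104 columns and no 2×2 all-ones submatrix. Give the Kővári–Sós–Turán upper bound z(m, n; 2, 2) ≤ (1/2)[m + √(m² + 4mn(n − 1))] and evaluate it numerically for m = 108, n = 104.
z(108, 104; 2, 2) ≤ (1/2)[108 + √(108² + 4·108·104·103)] = (1/2)[108 + √4639248] = 1130.9457

Kővári–Sós–Turán: let r_1, ..., r_108 be the row sums and z = Σ r_i the total number of 1s. Each pair of columns can share at most one row with both entries 1 (else a 2×2 all-ones block appears), so Σ_i C(r_i, 2) ≤ C(104, 2) = 5356. By convexity Σ_i C(r_i, 2) ≥ 108·C(z/108, 2) = z(z − 108)/(2·108), giving z² − 108z − 108·104·103 ≤ 0 and hence z ≤ (1/2)[108 + √(11664 + 4·1156896)] = (1/2)[108 + √4639248] ≈ (1/2)(108 + 2153.8914) = 1130.9457.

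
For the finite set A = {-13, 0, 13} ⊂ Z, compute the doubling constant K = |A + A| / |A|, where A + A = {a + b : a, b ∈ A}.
K = |A + A| / |A| = 5/3

Enumerate A + A = {a + b : a, b ∈ A}. With |A| = 3, there are |A|^2 = 9 ordered sum pairs; collecting distinct values, A + A = {-26, -13, 0, 13, 26}, so |A + A| = 5. Thus K = 5/3. Here |A + A| = 2|A| − 1 = 5, the minimum possible — so K = 5/3 is minimal, which holds iff A is an arithmetic progression.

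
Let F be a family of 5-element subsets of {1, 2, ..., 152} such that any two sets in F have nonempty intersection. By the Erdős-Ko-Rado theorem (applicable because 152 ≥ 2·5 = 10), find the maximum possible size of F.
max |F| = C(151, 4) = 20811575

The Erdős-Ko-Rado theorem states: for n ≥ 2k, an intersecting family of k-subsets of an n-element set has size at most C(n − 1, k − 1), with equality for 'star' families {A ⊆ [n] : |A| = k, i ∈ A} (fix an element i). For n = 152, k = 5: C(151, 4) = 20811575.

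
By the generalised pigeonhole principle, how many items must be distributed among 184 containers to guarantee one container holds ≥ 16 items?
n = (16 − 1)·184 + 1 = 2761

By the generalised pigeonhole principle, to guarantee some box contains ≥ r objects we need more than (r − 1) · k objects total. Threshold: n = (r − 1) · k + 1. With r = 16 and k = 184: n = 15 · 184 + 1 = 2760 + 1 = 2761. For n = 2760 = 15 · 184, we can put exactly 15 objects in every box, avoiding 16 in any single one — so 2761 is tight.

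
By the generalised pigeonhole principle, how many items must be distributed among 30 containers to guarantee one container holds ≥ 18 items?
n = (18 − 1)·30 + 1 = 511

By the generalised pigeonhole principle, to guarantee some box contains ≥ r objects we need more than (r − 1) · k objects total. Threshold: n = (r − 1) · k + 1. With r = 18 and k = 30: n = 17 · 30 + 1 = 510 + 1 = 511. For n = 510 = 17 · 30, we can put exactly 17 objects in every box, avoiding 18 in any single one — so 511 is tight.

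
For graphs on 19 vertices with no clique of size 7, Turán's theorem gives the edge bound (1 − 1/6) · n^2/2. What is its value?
Turán density bound = (5/6) · 19^2/2 = 1805/12 ≈ 150.4167

Turán's theorem: ex(n, K_{r+1}) is achieved by the complete r-partite Turán graph T(n, r) with parts as balanced as possible, and is at most (1 − 1/r) · n^2/2. For r = 6, n = 19: the density bound is (5/6) · 361/2 = 1805/12 ≈ 150.4167. The integer-valued extremum is e(T(19, 6)) = 150, which is strictly less than the density bound 1805/12 since 6 ∤ 19 (the parts of T(19, 6) cannot all be equal).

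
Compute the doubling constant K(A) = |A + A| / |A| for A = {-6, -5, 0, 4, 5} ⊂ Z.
K = |A + A| / |A| = 13/5

Enumerate A + A = {a + b : a, b ∈ A}. With |A| = 5, there are |A|^2 = 25 ordered sum pairs; collecting distinct values, A + A = {-12, -11, -10, -6, -5, -2, -1, 0, 4, 5, 8, 9, 10}, so |A + A| = 13. Thus K = 13/5. For comparison, the minimum possible |A + A| over all 5-element sets is 2·5 − 1 = 9 (so min K = 9/5), attained only by arithmetic progressions.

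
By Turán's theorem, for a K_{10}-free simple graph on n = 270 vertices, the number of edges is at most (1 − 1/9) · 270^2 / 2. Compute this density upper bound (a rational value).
Turán density bound = (8/9) · 270^2/2 = 32400

Turán's theorem: ex(n, K_{r+1}) is achieved by the complete r-partite Turán graph T(n, r) with parts as balanced as possible, and is at most (1 − 1/r) · n^2/2. For r = 9, n = 270: the density bound is (8/9) · 72900/2 = 32400. Since 9 ∣ 270, the Turán graph T(270, 9) has parts of equal size 30, and its edge count e(T(270, 9)) = 32400 attains the density bound exactly.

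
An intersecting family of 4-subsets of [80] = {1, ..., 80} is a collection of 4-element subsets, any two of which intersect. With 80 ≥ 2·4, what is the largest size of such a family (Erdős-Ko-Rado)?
max |F| = C(79, 3) = 79079

The Erdős-Ko-Rado theorem states: for n ≥ 2k, an intersecting family of k-subsets of an n-element set has size at most C(n − 1, k − 1), with equality for 'star' families {A ⊆ [n] : |A| = k, i ∈ A} (fix an element i). For n = 80, k = 4: C(79, 3) = 79079.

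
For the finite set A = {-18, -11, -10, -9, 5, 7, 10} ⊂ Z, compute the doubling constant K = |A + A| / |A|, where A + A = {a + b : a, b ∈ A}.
K = |A + A| / |A| = 26/7

Enumerate A + A = {a + b : a, b ∈ A}. With |A| = 7, there are |A|^2 = 49 ordered sum pairs; collecting distinct values, A + A = {-36, -29, -28, -27, -22, -21, -20, -19, -18, -13, -11, -8, -6, -5, -4, -3, -2, -1, 0, 1, 10, 12, 14, 15, 17, 20}, so |A + A| = 26. Thus K = 26/7. For comparison, the minimum possible |A + A| over all 7-element sets is 2·7 − 1 = 13 (so min K = 13/7), attained only by arithmetic progressions.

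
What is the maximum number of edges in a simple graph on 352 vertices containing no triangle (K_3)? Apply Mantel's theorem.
ex(352, K_3) = ⌊352^2/4⌋ = 30976

Mantel (1907): a triangle-free graph on n vertices has at most ⌊n^2/4⌋ edges, with equality for the complete bipartite graph K_{⌊n/2⌋, ⌈n/2⌉}. For n = 352: ⌊352^2/4⌋ = ⌊123904/4⌋ = 30976. The extremal graph is K_{176, 176}, which has 176·176 = 30976 edges.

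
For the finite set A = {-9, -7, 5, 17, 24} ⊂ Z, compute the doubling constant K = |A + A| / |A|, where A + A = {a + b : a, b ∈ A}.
K = |A + A| / |A| = 14/5

Enumerate A + A = {a + b : a, b ∈ A}. With |A| = 5, there are |A|^2 = 25 ordered sum pairs; collecting distinct values, A + A = {-18, -16, -14, -4, -2, 8, 10, 15, 17, 22, 29, 34, 41, 48}, so |A + A| = 14. Thus K = 14/5. For comparison, the minimum possible |A + A| over all 5-element sets is 2·5 − 1 = 9 (so min K = 9/5), attained only by arithmetic progressions.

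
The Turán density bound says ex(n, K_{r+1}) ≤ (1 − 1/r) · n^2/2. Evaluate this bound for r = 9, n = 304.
Turán density bound = (8/9) · 304^2/2 = 369664/9 ≈ 41073.7778

Turán's theorem: ex(n, K_{r+1}) is achieved by the complete r-partite Turán graph T(n, r) with parts as balanced as possible, and is at most (1 − 1/r) · n^2/2. For r = 9, n = 304: the density bound is (8/9) · 92416/2 = 369664/9 ≈ 41073.7778. The integer-valued extremum is e(T(304, 9)) = 41073, which is strictly less than the density bound 369664/9 since 9 ∤ 304 (the parts of T(304, 9) cannot all be equal).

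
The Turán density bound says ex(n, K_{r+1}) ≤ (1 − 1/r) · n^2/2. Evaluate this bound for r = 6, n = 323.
Turán density bound = (5/6) · 323^2/2 = 521645/12 ≈ 43470.4167

Turán's theorem: ex(n, K_{r+1}) is achieved by the complete r-partite Turán graph T(n, r) with parts as balanced as possible, and is at most (1 − 1/r) · n^2/2. For r = 6, n = 323: the density bound is (5/6) · 104329/2 = 521645/12 ≈ 43470.4167. The integer-valued extremum is e(T(323, 6)) = 43470, which is strictly less than the density bound 521645/12 since 6 ∤ 323 (the parts of T(323, 6) cannot all be equal).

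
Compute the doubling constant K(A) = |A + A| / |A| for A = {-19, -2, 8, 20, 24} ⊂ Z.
K = |A + A| / |A| = 15/5 = 3

Enumerate A + A = {a + b : a, b ∈ A}. With |A| = 5, there are |A|^2 = 25 ordered sum pairs; collecting distinct values, A + A = {-38, -21, -11, -4, 1, 5, 6, 16, 18, 22, 28, 32, 40, 44, 48}, so |A + A| = 15. Thus K = 15/5 = 3. For comparison, the minimum possible |A + A| over all 5-element sets is 2·5 − 1 = 9 (so min K = 9/5), attained only by arithmetic progressions.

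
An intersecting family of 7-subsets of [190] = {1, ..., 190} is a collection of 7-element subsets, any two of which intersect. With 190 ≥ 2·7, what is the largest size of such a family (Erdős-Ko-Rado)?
max |F| = C(189, 6) = 58429377468

Erdős-Ko-Rado (1961): when n ≥ 2k, max |F| = C(n−1, k−1). The bound is attained by the star {A : i ∈ A} for any fixed i ∈ [n]. Here C(190−1, 7−1) = C(189, 6) = 58429377468.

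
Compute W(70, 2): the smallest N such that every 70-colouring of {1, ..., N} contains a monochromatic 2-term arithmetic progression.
W(70, 2) = 70 + 1 = 71

A 2-term AP is any pair of integers, so a monochromatic 2-AP exists iff some colour is used at least twice. With 70 colours, the colouring i ↦ i on {1, ..., 70} uses each colour once, avoiding any monochromatic pair, so W(70, 2) > 70. For {1, ..., 71}, pigeonhole forces two integers of the same colour, which form a monochromatic 2-AP. Hence W(70, 2) = 71.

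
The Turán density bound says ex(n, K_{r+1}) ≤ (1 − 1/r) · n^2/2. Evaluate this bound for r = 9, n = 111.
Turán density bound = (8/9) · 111^2/2 = 5476

Turán's theorem: ex(n, K_{r+1}) is achieved by the complete r-partite Turán graph T(n, r) with parts as balanced as possible, and is at most (1 − 1/r) · n^2/2. For r = 9, n = 111: the density bound is (8/9) · 12321/2 = 5476. The integer-valued extremum is e(T(111, 9)) = 5475, which is strictly less than the density bound 5476 since 9 ∤ 111 (the parts of T(111, 9) cannot all be equal).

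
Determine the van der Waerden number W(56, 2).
W(56, 2) = 56 + 1 = 57

A 2-term AP is any pair of integers, so a monochromatic 2-AP exists iff some colour is used at least twice. With 56 colours, the colouring i ↦ i on {1, ..., 56} uses each colour once, avoiding any monochromatic pair, so W(56, 2) > 56. For {1, ..., 57}, pigeonhole forces two integers of the same colour, which form a monochromatic 2-AP. Hence W(56, 2) = 57.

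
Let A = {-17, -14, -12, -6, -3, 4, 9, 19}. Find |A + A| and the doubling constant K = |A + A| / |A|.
K = |A + A| / |A| = 33/8

Enumerate A + A = {a + b : a, b ∈ A}. With |A| = 8, there are |A|^2 = 64 ordered sum pairs; collecting distinct values, A + A = {-34, -31, -29, -28, -26, -24, -23, -20, -18, -17, -15, -13, -12, -10, -9, -8, -6, -5, -3, -2, 1, 2, 3, 5, 6, 7, 8, 13, 16, 18, 23, 28, 38}, so |A + A| = 33. Thus K = 33/8. For comparison, the minimum possible |A + A| over all 8-element sets is 2·8 − 1 = 15 (so min K = 15/8), attained only by arithmetic progressions.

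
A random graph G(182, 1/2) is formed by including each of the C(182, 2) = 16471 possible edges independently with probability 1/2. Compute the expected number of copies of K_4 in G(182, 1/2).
E[# K_4] = C(182, 4) · (1/2)^C(4, 2) = 44224635 / 2^6 = 691009.921875

For each 4-subset S of vertices (there are C(182, 4) = 44224635 such S), let X_S = 1 if S induces a K_4 (all C(4, 2) = 6 edges present). Then P(X_S = 1) = (1/2)^6 = 1/64. By linearity of expectation, E[# K_4] = C(182, 4) · (1/2)^6 = 44224635 / 64 = 691009.921875.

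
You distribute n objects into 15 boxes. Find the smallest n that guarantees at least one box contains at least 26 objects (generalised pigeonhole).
n = (26 − 1)·15 + 1 = 376

By the generalised pigeonhole principle, to guarantee some box contains ≥ r objects we need more than (r − 1) · k objects total. Threshold: n = (r − 1) · k + 1. With r = 26 and k = 15: n = 25 · 15 + 1 = 375 + 1 = 376. For n = 375 = 25 · 15, we can put exactly 25 objects in every box, avoiding 26 in any single one — so 376 is tight.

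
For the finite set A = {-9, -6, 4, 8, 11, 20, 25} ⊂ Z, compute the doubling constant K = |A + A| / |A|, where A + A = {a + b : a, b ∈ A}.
K = |A + A| / |A| = 25/7

Enumerate A + A = {a + b : a, b ∈ A}. With |A| = 7, there are |A|^2 = 49 ordered sum pairs; collecting distinct values, A + A = {-18, -15, -12, -5, -2, -1, 2, 5, 8, 11, 12, 14, 15, 16, 19, 22, 24, 28, 29, 31, 33, 36, 40, 45, 50}, so |A + A| = 25. Thus K = 25/7. For comparison, the minimum possible |A + A| over all 7-element sets is 2·7 − 1 = 13 (so min K = 13/7), attained only by arithmetic progressions.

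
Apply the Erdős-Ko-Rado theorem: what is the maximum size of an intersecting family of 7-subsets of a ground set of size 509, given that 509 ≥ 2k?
max |F| = C(508, 6) = 23172857535828

Erdős-Ko-Rado (1961): when n ≥ 2k, max |F| = C(n−1, k−1). The bound is attained by the star {A : i ∈ A} for any fixed i ∈ [n]. Here C(509−1, 7−1) = C(508, 6) = 23172857535828.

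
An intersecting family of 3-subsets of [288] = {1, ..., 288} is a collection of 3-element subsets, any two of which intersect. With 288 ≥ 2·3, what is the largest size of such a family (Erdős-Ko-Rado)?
max |F| = C(287, 2) = 41041

The Erdős-Ko-Rado theorem states: for n ≥ 2k, an intersecting family of k-subsets of an n-element set has size at most C(n − 1, k − 1), with equality for 'star' families {A ⊆ [n] : |A| = k, i ∈ A} (fix an element i). For n = 288, k = 3: C(287, 2) = 41041.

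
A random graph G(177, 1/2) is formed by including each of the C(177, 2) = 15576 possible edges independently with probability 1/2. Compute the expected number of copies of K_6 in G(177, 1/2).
E[# K_6] = C(177, 6) · (1/2)^C(6, 2) = 39202637320 / 2^15 = 4900329665/4096 ≈ 1196369.547119

For each 6-subset S of vertices (there are C(177, 6) = 39202637320 such S), let X_S = 1 if S induces a K_6 (all C(6, 2) = 15 edges present). Then P(X_S = 1) = (1/2)^15 = 1/32768. By linearity of expectation, E[# K_6] = C(177, 6) · (1/2)^15 = 39202637320 / 32768 = 4900329665/4096 ≈ 1196369.547119.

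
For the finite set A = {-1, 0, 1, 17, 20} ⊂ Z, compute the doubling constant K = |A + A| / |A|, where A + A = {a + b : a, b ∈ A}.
K = |A + A| / |A| = 14/5

Enumerate A + A = {a + b : a, b ∈ A}. With |A| = 5, there are |A|^2 = 25 ordered sum pairs; collecting distinct values, A + A = {-2, -1, 0, 1, 2, 16, 17, 18, 19, 20, 21, 34, 37, 40}, so |A + A| = 14. Thus K = 14/5. For comparison, the minimum possible |A + A| over all 5-element sets is 2·5 − 1 = 9 (so min K = 9/5), attained only by arithmetic progressions.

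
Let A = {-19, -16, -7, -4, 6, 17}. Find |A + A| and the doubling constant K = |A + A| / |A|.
K = |A + A| / |A| = 20/6 = 10/3

Enumerate A + A = {a + b : a, b ∈ A}. With |A| = 6, there are |A|^2 = 36 ordered sum pairs; collecting distinct values, A + A = {-38, -35, -32, -26, -23, -20, -14, -13, -11, -10, -8, -2, -1, 1, 2, 10, 12, 13, 23, 34}, so |A + A| = 20. Thus K = 20/6 = 10/3. For comparison, the minimum possible |A + A| over all 6-element sets is 2·6 − 1 = 11 (so min K = 11/6), attained only by arithmetic progressions.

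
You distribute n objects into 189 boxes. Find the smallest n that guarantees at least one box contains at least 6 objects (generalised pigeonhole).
n = (6 − 1)·189 + 1 = 946

By the generalised pigeonhole principle, to guarantee some box contains ≥ r objects we need more than (r − 1) · k objects total. Threshold: n = (r − 1) · k + 1. With r = 6 and k = 189: n = 5 · 189 + 1 = 945 + 1 = 946. For n = 945 = 5 · 189, we can put exactly 5 objects in every box, avoiding 6 in any single one — so 946 is tight.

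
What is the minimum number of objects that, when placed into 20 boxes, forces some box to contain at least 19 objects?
n = (19 − 1)·20 + 1 = 361

By the generalised pigeonhole principle, to guarantee some box contains ≥ r objects we need more than (r − 1) · k objects total. Threshold: n = (r − 1) · k + 1. With r = 19 and k = 20: n = 18 · 20 + 1 = 360 + 1 = 361. For n = 360 = 18 · 20, we can put exactly 18 objects in every box, avoiding 19 in any single one — so 361 is tight.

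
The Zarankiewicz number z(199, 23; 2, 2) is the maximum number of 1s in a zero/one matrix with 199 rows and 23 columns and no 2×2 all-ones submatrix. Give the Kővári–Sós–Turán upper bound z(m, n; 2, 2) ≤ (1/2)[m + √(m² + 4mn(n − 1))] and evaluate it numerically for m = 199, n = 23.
z(199, 23; 2, 2) ≤ (1/2)[199 + √(199² + 4·199·23·22)] = (1/2)[199 + √442377] = 432.0571

Kővári–Sós–Turán: let r_1, ..., r_199 be the row sums and z = Σ r_i the total number of 1s. Each pair of columns can share at most one row with both entries 1 (else a 2×2 all-ones block appears), so Σ_i C(r_i, 2) ≤ C(23, 2) = 253. By convexity Σ_i C(r_i, 2) ≥ 199·C(z/199, 2) = z(z − 199)/(2·199), giving z² − 199z − 199·23·22 ≤ 0 and hence z ≤ (1/2)[199 + √(39601 + 4·100694)] = (1/2)[199 + √442377] ≈ (1/2)(199 + 665.1143) = 432.0571.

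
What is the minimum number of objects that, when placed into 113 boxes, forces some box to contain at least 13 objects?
n = (13 − 1)·113 + 1 = 1357

By the generalised pigeonhole principle, to guarantee some box contains ≥ r objects we need more than (r − 1) · k objects total. Threshold: n = (r − 1) · k + 1. With r = 13 and k = 113: n = 12 · 113 + 1 = 1356 + 1 = 1357. For n = 1356 = 12 · 113, we can put exactly 12 objects in every box, avoiding 13 in any single one — so 1357 is tight.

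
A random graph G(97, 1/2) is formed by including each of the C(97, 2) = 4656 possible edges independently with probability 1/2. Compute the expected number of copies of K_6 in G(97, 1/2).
E[# K_6] = C(97, 6) · (1/2)^C(6, 2) = 988172368 / 2^15 = 61760773/2048 ≈ 30156.627441

For each 6-subset S of vertices (there are C(97, 6) = 988172368 such S), let X_S = 1 if S induces a K_6 (all C(6, 2) = 15 edges present). Then P(X_S = 1) = (1/2)^15 = 1/32768. By linearity of expectation, E[# K_6] = C(97, 6) · (1/2)^15 = 988172368 / 32768 = 61760773/2048 ≈ 30156.627441.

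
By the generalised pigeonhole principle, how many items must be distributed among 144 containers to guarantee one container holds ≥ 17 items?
n = (17 − 1)·144 + 1 = 2305

By the generalised pigeonhole principle, to guarantee some box contains ≥ r objects we need more than (r − 1) · k objects total. Threshold: n = (r − 1) · k + 1. With r = 17 and k = 144: n = 16 · 144 + 1 = 2304 + 1 = 2305. For n = 2304 = 16 · 144, we can put exactly 16 objects in every box, avoiding 17 in any single one — so 2305 is tight.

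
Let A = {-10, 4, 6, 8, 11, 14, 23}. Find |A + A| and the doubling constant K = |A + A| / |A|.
K = |A + A| / |A| = 26/7

Enumerate A + A = {a + b : a, b ∈ A}. With |A| = 7, there are |A|^2 = 49 ordered sum pairs; collecting distinct values, A + A = {-20, -6, -4, -2, 1, 4, 8, 10, 12, 13, 14, 15, 16, 17, 18, 19, 20, 22, 25, 27, 28, 29, 31, 34, 37, 46}, so |A + A| = 26. Thus K = 26/7. For comparison, the minimum possible |A + A| over all 7-element sets is 2·7 − 1 = 13 (so min K = 13/7), attained only by arithmetic progressions.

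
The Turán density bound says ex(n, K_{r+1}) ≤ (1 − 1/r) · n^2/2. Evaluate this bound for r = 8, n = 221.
Turán density bound = (7/8) · 221^2/2 = 341887/16 ≈ 21367.9375

Turán's theorem: ex(n, K_{r+1}) is achieved by the complete r-partite Turán graph T(n, r) with parts as balanced as possible, and is at most (1 − 1/r) · n^2/2. For r = 8, n = 221: the density bound is (7/8) · 48841/2 = 341887/16 ≈ 21367.9375. The integer-valued extremum is e(T(221, 8)) = 21367, which is strictly less than the density bound 341887/16 since 8 ∤ 221 (the parts of T(221, 8) cannot all be equal).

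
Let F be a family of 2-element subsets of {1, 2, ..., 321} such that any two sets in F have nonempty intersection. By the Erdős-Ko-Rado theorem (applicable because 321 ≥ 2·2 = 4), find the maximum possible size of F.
max |F| = C(320, 1) = 320

The Erdős-Ko-Rado theorem states: for n ≥ 2k, an intersecting family of k-subsets of an n-element set has size at most C(n − 1, k − 1), with equality for 'star' families {A ⊆ [n] : |A| = k, i ∈ A} (fix an element i). For n = 321, k = 2: C(320, 1) = 320.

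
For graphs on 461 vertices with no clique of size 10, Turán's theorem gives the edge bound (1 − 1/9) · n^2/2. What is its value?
Turán density bound = (8/9) · 461^2/2 = 850084/9 ≈ 94453.7778

Turán's theorem: ex(n, K_{r+1}) is achieved by the complete r-partite Turán graph T(n, r) with parts as balanced as possible, and is at most (1 − 1/r) · n^2/2. For r = 9, n = 461: the density bound is (8/9) · 212521/2 = 850084/9 ≈ 94453.7778. The integer-valued extremum is e(T(461, 9)) = 94453, which is strictly less than the density bound 850084/9 since 9 ∤ 461 (the parts of T(461, 9) cannot all be equal).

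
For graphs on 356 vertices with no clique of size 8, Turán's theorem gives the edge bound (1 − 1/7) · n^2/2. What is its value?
Turán density bound = (6/7) · 356^2/2 = 380208/7 ≈ 54315.4286

Turán's theorem: ex(n, K_{r+1}) is achieved by the complete r-partite Turán graph T(n, r) with parts as balanced as possible, and is at most (1 − 1/r) · n^2/2. For r = 7, n = 356: the density bound is (6/7) · 126736/2 = 380208/7 ≈ 54315.4286. The integer-valued extremum is e(T(356, 7)) = 54315, which is strictly less than the density bound 380208/7 since 7 ∤ 356 (the parts of T(356, 7) cannot all be equal).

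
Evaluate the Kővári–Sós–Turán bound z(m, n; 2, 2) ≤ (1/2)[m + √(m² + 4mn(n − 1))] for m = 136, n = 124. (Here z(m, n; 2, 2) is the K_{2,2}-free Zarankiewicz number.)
z(136, 124; 2, 2) ≤ (1/2)[136 + √(136² + 4·136·124·123)] = (1/2)[136 + √8315584] = 1509.8377

Kővári–Sós–Turán: let r_1, ..., r_136 be the row sums and z = Σ r_i the total number of 1s. Each pair of columns can share at most one row with both entries 1 (else a 2×2 all-ones block appears), so Σ_i C(r_i, 2) ≤ C(124, 2) = 7626. By convexity Σ_i C(r_i, 2) ≥ 136·C(z/136, 2) = z(z − 136)/(2·136), giving z² − 136z − 136·124·123 ≤ 0 and hence z ≤ (1/2)[136 + √(18496 + 4·2074272)] = (1/2)[136 + √8315584] ≈ (1/2)(136 + 2883.6754) = 1509.8377.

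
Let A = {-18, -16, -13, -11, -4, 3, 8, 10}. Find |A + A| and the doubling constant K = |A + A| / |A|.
K = |A + A| / |A| = 26/8 = 13/4

Enumerate A + A = {a + b : a, b ∈ A}. With |A| = 8, there are |A|^2 = 64 ordered sum pairs; collecting distinct values, A + A = {-36, -34, -32, -31, -29, -27, -26, -24, -22, -20, -17, -15, -13, -10, -8, -6, -5, -3, -1, 4, 6, 11, 13, 16, 18, 20}, so |A + A| = 26. Thus K = 26/8 = 13/4. For comparison, the minimum possible |A + A| over all 8-element sets is 2·8 − 1 = 15 (so min K = 15/8), attained only by arithmetic progressions.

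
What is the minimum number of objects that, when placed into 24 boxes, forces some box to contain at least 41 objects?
n = (41 − 1)·24 + 1 = 961

By the generalised pigeonhole principle, to guarantee some box contains ≥ r objects we need more than (r − 1) · k objects total. Threshold: n = (r − 1) · k + 1. With r = 41 and k = 24: n = 40 · 24 + 1 = 960 + 1 = 961. For n = 960 = 40 · 24, we can put exactly 40 objects in every box, avoiding 41 in any single one — so 961 is tight.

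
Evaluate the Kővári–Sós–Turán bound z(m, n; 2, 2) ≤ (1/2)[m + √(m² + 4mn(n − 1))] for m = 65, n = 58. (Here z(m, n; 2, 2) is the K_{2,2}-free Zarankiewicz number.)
z(65, 58; 2, 2) ≤ (1/2)[65 + √(65² + 4·65·58·57)] = (1/2)[65 + √863785] = 497.2002

Kővári–Sós–Turán: let r_1, ..., r_65 be the row sums and z = Σ r_i the total number of 1s. Each pair of columns can share at most one row with both entries 1 (else a 2×2 all-ones block appears), so Σ_i C(r_i, 2) ≤ C(58, 2) = 1653. By convexity Σ_i C(r_i, 2) ≥ 65·C(z/65, 2) = z(z − 65)/(2·65), giving z² − 65z − 65·58·57 ≤ 0 and hence z ≤ (1/2)[65 + √(4225 + 4·214890)] = (1/2)[65 + √863785] ≈ (1/2)(65 + 929.4003) = 497.2002.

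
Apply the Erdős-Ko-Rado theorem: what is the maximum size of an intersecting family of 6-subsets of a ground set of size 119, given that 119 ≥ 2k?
max |F| = C(118, 5) = 174963438

Erdős-Ko-Rado (1961): when n ≥ 2k, max |F| = C(n−1, k−1). The bound is attained by the star {A : i ∈ A} for any fixed i ∈ [n]. Here C(119−1, 6−1) = C(118, 5) = 174963438.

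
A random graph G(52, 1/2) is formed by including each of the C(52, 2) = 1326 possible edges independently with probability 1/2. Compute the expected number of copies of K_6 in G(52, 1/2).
E[# K_6] = C(52, 6) · (1/2)^C(6, 2) = 20358520 / 2^15 = 2544815/4096 ≈ 621.292725

For each 6-subset S of vertices (there are C(52, 6) = 20358520 such S), let X_S = 1 if S induces a K_6 (all C(6, 2) = 15 edges present). Then P(X_S = 1) = (1/2)^15 = 1/32768. By linearity of expectation, E[# K_6] = C(52, 6) · (1/2)^15 = 20358520 / 32768 = 2544815/4096 ≈ 621.292725.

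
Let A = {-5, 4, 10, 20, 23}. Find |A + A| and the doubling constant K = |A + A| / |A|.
K = |A + A| / |A| = 15/5 = 3

Enumerate A + A = {a + b : a, b ∈ A}. With |A| = 5, there are |A|^2 = 25 ordered sum pairs; collecting distinct values, A + A = {-10, -1, 5, 8, 14, 15, 18, 20, 24, 27, 30, 33, 40, 43, 46}, so |A + A| = 15. Thus K = 15/5 = 3. For comparison, the minimum possible |A + A| over all 5-element sets is 2·5 − 1 = 9 (so min K = 9/5), attained only by arithmetic progressions.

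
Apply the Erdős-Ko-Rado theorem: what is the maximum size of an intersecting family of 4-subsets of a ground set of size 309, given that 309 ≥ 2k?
max |F| = C(308, 3) = 4822356

Erdős-Ko-Rado (1961): when n ≥ 2k, max |F| = C(n−1, k−1). The bound is attained by the star {A : i ∈ A} for any fixed i ∈ [n]. Here C(309−1, 4−1) = C(308, 3) = 4822356.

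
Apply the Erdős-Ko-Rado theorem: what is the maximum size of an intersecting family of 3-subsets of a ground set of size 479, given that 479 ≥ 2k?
max |F| = C(478, 2) = 114003

Erdős-Ko-Rado (1961): when n ≥ 2k, max |F| = C(n−1, k−1). The bound is attained by the star {A : i ∈ A} for any fixed i ∈ [n]. Here C(479−1, 3−1) = C(478, 2) = 114003.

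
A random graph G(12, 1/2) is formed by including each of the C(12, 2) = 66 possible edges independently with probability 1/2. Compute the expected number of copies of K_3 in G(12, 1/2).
E[# K_3] = C(12, 3) · (1/2)^C(3, 2) = 220 / 2^3 = 55/2 = 27.5

For each 3-subset S of vertices (there are C(12, 3) = 220 such S), let X_S = 1 if S induces a K_3 (all C(3, 2) = 3 edges present). Then P(X_S = 1) = (1/2)^3 = 1/8. By linearity of expectation, E[# K_3] = C(12, 3) · (1/2)^3 = 220 / 8 = 55/2 = 27.5.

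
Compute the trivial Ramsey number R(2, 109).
R(2, 109) = 109

R(2, k) = k for all k ≥ 2: in a 2-colouring of K_k, either some edge is red (a red K_2) or all edges are blue (a blue K_k). And K_{108} coloured all-blue has no blue K_109, so R(2, 109) > 108. Hence R(2, 109) = 109.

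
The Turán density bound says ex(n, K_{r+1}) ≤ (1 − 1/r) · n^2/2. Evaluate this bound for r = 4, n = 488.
Turán density bound = (3/4) · 488^2/2 = 89304

Turán's theorem: ex(n, K_{r+1}) is achieved by the complete r-partite Turán graph T(n, r) with parts as balanced as possible, and is at most (1 − 1/r) · n^2/2. For r = 4, n = 488: the density bound is (3/4) · 238144/2 = 89304. Since 4 ∣ 488, the Turán graph T(488, 4) has parts of equal size 122, and its edge count e(T(488, 4)) = 89304 attains the density bound exactly.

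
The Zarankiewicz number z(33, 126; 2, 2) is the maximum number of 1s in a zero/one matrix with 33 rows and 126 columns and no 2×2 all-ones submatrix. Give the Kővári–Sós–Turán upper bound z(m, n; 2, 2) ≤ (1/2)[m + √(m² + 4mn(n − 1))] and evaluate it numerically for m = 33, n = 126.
z(33, 126; 2, 2) ≤ (1/2)[33 + √(33² + 4·33·126·125)] = (1/2)[33 + √2080089] = 737.6257

Kővári–Sós–Turán: let r_1, ..., r_33 be the row sums and z = Σ r_i the total number of 1s. Each pair of columns can share at most one row with both entries 1 (else a 2×2 all-ones block appears), so Σ_i C(r_i, 2) ≤ C(126, 2) = 7875. By convexity Σ_i C(r_i, 2) ≥ 33·C(z/33, 2) = z(z − 33)/(2·33), giving z² − 33z − 33·126·125 ≤ 0 and hence z ≤ (1/2)[33 + √(1089 + 4·519750)] = (1/2)[33 + √2080089] ≈ (1/2)(33 + 1442.2514) = 737.6257.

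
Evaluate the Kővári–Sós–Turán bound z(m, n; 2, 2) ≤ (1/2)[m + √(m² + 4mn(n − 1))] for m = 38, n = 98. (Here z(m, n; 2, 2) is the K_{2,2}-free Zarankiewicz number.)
z(38, 98; 2, 2) ≤ (1/2)[38 + √(38² + 4·38·98·97)] = (1/2)[38 + √1446356] = 620.3227

Kővári–Sós–Turán: let r_1, ..., r_38 be the row sums and z = Σ r_i the total number of 1s. Each pair of columns can share at most one row with both entries 1 (else a 2×2 all-ones block appears), so Σ_i C(r_i, 2) ≤ C(98, 2) = 4753. By convexity Σ_i C(r_i, 2) ≥ 38·C(z/38, 2) = z(z − 38)/(2·38), giving z² − 38z − 38·98·97 ≤ 0 and hence z ≤ (1/2)[38 + √(1444 + 4·361228)] = (1/2)[38 + √1446356] ≈ (1/2)(38 + 1202.6454) = 620.3227.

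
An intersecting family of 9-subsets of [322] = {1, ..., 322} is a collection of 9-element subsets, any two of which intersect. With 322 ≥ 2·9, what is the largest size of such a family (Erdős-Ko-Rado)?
max |F| = C(321, 8) = 2560582877327640

Erdős-Ko-Rado (1961): when n ≥ 2k, max |F| = C(n−1, k−1). The bound is attained by the star {A : i ∈ A} for any fixed i ∈ [n]. Here C(322−1, 9−1) = C(321, 8) = 2560582877327640.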